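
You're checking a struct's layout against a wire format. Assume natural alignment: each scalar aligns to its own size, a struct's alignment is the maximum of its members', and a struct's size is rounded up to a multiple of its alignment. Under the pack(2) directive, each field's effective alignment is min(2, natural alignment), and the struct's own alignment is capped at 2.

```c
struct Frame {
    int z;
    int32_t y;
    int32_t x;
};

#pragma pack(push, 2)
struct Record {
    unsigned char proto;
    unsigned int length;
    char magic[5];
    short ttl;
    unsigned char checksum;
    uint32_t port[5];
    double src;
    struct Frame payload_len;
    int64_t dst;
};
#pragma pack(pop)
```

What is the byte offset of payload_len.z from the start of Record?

44

Frame: @0: z [4B, align 4] → 4; @4: y [4B, align 4] → 8; @8: x [4B, align 4] → 12; size 12, align 4
@0: proto [1B, align 1] → 1
+1 pad (align 2)
@2: length [4B, align 2] → 6
@6: magic [5B, align 1] → 11
+1 pad (align 2)
@12: ttl [2B, align 2] → 14
@14: checksum [1B, align 1] → 15
+1 pad (align 2)
@16: port [20B, align 2] → 36
@36: src [8B, align 2] → 44
@44: payload_len [12B, align 2] → 56
within Frame: z at 0
44 + 0 = 44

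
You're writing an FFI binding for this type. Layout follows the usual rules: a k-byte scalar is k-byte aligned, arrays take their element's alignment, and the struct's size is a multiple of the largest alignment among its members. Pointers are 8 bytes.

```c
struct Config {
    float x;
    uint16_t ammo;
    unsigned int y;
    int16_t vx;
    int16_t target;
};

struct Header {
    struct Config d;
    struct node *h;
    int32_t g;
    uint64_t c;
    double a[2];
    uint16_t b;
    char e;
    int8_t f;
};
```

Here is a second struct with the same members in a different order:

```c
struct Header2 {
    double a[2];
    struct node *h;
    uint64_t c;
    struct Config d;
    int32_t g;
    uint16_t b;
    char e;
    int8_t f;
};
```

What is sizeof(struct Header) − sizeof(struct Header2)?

8

Config: @0: x [4B, align 4] → 4; @4: ammo [2B, align 2] → 6; +2 pad (align 4); @8: y [4B, align 4] → 12; @12: vx [2B, align 2] → 14; @14: target [2B, align 2] → 16; size 16, align 4
@0: d [16B, align 4] → 16
@16: h [8B, align 8] → 24
@24: g [4B, align 4] → 28
+4 pad (align 8)
@32: c [8B, align 8] → 40
@40: a [16B, align 8] → 56
@56: b [2B, align 2] → 58
@58: e [1B, align 1] → 59
@59: f [1B, align 1] → 60
+4 tail pad (align 8)
size 64, align 8
— Header2 —
@0: a [16B, align 8] → 16
@16: h [8B, align 8] → 24
@24: c [8B, align 8] → 32
@32: d [16B, align 4] → 48
@48: g [4B, align 4] → 52
@52: b [2B, align 2] → 54
@54: e [1B, align 1] → 55
@55: f [1B, align 1] → 56
size 56, align 8
64 − 56 = 8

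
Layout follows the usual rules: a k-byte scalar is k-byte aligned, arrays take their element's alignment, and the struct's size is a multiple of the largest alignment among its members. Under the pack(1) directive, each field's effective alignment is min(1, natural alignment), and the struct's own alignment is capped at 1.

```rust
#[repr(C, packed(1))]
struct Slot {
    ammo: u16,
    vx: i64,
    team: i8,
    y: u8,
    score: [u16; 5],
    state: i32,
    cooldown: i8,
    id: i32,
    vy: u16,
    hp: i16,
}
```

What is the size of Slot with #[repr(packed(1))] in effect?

35

ammo at 0 (size 2, align 1) → ends 2
vx at 2 (size 8, align 1) → ends 10
team at 10 (size 1, align 1) → ends 11
y at 11 (size 1, align 1) → ends 12
score at 12 (size 10, align 1) → ends 22
state at 22 (size 4, align 1) → ends 26
cooldown at 26 (size 1, align 1) → ends 27
id at 27 (size 4, align 1) → ends 31
vy at 31 (size 2, align 1) → ends 33
hp at 33 (size 2, align 1) → ends 35
total 35 bytes, alignment 1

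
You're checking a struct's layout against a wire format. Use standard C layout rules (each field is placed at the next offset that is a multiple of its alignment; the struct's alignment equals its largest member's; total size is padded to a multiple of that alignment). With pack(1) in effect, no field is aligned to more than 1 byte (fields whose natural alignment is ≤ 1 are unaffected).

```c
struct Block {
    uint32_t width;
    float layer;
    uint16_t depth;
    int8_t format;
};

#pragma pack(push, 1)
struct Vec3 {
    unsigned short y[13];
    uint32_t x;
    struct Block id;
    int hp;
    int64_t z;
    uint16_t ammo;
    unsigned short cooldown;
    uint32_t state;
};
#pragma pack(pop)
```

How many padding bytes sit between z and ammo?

0

Block: width at 0 (size 4, align 4) → ends 4; layer at 4 (size 4, align 4) → ends 8; depth at 8 (size 2, align 2) → ends 10; format at 10 (size 1, align 1) → ends 11; tail pad 1 to reach multiple of 4; total 12 bytes, alignment 4
y at 0 (size 26, align 1) → ends 26
x at 26 (size 4, align 1) → ends 30
id at 30 (size 12, align 1) → ends 42
hp at 42 (size 4, align 1) → ends 46
z at 46 (size 8, align 1) → ends 54
ammo at 54 (size 2, align 1) → ends 56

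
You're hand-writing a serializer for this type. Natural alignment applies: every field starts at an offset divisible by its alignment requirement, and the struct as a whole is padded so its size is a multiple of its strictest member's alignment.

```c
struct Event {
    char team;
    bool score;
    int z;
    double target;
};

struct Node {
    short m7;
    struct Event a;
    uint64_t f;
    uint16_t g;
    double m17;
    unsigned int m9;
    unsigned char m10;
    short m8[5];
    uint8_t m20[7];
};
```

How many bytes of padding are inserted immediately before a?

Event: team at 0 (size 1, align 1) → ends 1; score at 1 (size 1, align 1) → ends 2; pad 2 to align 4 for z; z at 4 (size 4, align 4) → ends 8; target at 8 (size 8, align 8) → ends 16; total 16 bytes, alignment 8
m7 at 0 (size 2, align 2) → ends 2
pad 6 to align 8 for a
a at 8 (size 16, align 8) → ends 24

6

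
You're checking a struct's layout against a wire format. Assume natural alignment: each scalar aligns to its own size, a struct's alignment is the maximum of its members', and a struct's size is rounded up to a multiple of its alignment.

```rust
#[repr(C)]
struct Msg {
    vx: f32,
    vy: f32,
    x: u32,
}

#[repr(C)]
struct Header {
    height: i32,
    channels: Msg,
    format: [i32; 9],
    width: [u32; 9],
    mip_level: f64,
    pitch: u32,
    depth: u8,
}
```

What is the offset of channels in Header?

4

Msg: @0: vx [4B, align 4] → 4; @4: vy [4B, align 4] → 8; @8: x [4B, align 4] → 12; size 12, align 4
@0: height [4B, align 4] → 4
@4: channels [12B, align 4] → 16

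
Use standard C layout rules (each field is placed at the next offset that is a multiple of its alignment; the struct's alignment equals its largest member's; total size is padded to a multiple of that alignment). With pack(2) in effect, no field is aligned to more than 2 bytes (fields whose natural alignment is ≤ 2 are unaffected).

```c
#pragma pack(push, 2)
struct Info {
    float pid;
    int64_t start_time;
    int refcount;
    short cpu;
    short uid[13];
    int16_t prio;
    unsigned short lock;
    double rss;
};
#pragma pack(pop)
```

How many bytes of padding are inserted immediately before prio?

pid at 0 (size 4, align 2) → ends 4
start_time at 4 (size 8, align 2) → ends 12
refcount at 12 (size 4, align 2) → ends 16
cpu at 16 (size 2, align 2) → ends 18
uid at 18 (size 26, align 2) → ends 44
prio at 44 (size 2, align 2) → ends 46

0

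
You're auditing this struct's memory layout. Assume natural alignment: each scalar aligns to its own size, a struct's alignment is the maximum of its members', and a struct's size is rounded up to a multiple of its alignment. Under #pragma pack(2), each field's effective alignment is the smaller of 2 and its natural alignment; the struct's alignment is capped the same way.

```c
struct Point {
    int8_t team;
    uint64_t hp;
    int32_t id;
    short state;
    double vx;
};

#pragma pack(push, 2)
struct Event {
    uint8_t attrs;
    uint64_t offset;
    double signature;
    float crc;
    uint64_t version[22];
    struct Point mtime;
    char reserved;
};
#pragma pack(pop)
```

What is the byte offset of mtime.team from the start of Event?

198

Point: team at 0 (size 1, align 1) → ends 1; pad 7 to align 8 for hp; hp at 8 (size 8, align 8) → ends 16; id at 16 (size 4, align 4) → ends 20; state at 20 (size 2, align 2) → ends 22; pad 2 to align 8 for vx; vx at 24 (size 8, align 8) → ends 32; total 32 bytes, alignment 8
attrs at 0 (size 1, align 1) → ends 1
pad 1 to align 2 for offset
offset at 2 (size 8, align 2) → ends 10
signature at 10 (size 8, align 2) → ends 18
crc at 18 (size 4, align 2) → ends 22
version at 22 (size 176, align 2) → ends 198
mtime at 198 (size 32, align 2) → ends 230
within Point: team at 0
198 + 0 = 198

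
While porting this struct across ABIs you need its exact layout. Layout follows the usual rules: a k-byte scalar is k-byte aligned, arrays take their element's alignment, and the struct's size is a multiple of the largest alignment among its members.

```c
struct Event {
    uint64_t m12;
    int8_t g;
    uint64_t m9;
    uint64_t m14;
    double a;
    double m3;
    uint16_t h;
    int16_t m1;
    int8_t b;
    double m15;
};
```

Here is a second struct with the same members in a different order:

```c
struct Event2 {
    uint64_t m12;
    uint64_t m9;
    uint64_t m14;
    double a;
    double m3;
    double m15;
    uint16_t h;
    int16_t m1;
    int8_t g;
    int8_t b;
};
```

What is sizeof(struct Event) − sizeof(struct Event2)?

8

@0: m12 [8B, align 8] → 8
@8: g [1B, align 1] → 9
+7 pad (align 8)
@16: m9 [8B, align 8] → 24
@24: m14 [8B, align 8] → 32
@32: a [8B, align 8] → 40
@40: m3 [8B, align 8] → 48
@48: h [2B, align 2] → 50
@50: m1 [2B, align 2] → 52
@52: b [1B, align 1] → 53
+3 pad (align 8)
@56: m15 [8B, align 8] → 64
size 64, align 8
— Event2 —
@0: m12 [8B, align 8] → 8
@8: m9 [8B, align 8] → 16
@16: m14 [8B, align 8] → 24
@24: a [8B, align 8] → 32
@32: m3 [8B, align 8] → 40
@40: m15 [8B, align 8] → 48
@48: h [2B, align 2] → 50
@50: m1 [2B, align 2] → 52
@52: g [1B, align 1] → 53
@53: b [1B, align 1] → 54
+2 tail pad (align 8)
size 56, align 8
64 − 56 = 8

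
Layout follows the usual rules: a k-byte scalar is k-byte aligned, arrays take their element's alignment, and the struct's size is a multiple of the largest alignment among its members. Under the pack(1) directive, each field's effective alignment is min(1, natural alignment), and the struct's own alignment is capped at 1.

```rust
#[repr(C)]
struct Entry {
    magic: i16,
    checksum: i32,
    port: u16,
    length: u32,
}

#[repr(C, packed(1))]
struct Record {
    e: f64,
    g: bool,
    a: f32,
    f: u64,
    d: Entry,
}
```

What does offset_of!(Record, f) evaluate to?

Entry: @0: magic [2B, align 2] → 2; +2 pad (align 4); @4: checksum [4B, align 4] → 8; @8: port [2B, align 2] → 10; +2 pad (align 4); @12: length [4B, align 4] → 16; size 16, align 4
@0: e [8B, align 1] → 8
@8: g [1B, align 1] → 9
@9: a [4B, align 1] → 13
@13: f [8B, align 1] → 21

13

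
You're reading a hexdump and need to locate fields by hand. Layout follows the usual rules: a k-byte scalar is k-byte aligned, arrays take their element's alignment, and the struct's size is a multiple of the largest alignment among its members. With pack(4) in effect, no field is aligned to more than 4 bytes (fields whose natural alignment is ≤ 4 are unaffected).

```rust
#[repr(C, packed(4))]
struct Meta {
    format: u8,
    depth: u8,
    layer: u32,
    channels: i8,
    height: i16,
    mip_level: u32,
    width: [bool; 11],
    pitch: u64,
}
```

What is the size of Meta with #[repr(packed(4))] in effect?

format at 0 (size 1, align 1) → ends 1
depth at 1 (size 1, align 1) → ends 2
pad 2 to align 4 for layer
layer at 4 (size 4, align 4) → ends 8
channels at 8 (size 1, align 1) → ends 9
pad 1 to align 2 for height
height at 10 (size 2, align 2) → ends 12
mip_level at 12 (size 4, align 4) → ends 16
width at 16 (size 11, align 1) → ends 27
pad 1 to align 4 for pitch
pitch at 28 (size 8, align 4) → ends 36
total 36 bytes, alignment 4

36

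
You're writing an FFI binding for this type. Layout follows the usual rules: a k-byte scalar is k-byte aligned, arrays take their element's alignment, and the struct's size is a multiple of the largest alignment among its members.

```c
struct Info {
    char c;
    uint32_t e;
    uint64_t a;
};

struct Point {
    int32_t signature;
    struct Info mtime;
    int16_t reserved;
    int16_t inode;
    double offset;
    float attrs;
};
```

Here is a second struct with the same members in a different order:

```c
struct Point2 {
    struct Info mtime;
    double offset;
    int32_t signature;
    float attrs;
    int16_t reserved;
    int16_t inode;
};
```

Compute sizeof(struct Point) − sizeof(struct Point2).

8

Info: @0: c [1B, align 1] → 1; +3 pad (align 4); @4: e [4B, align 4] → 8; @8: a [8B, align 8] → 16; size 16, align 8
@0: signature [4B, align 4] → 4
+4 pad (align 8)
@8: mtime [16B, align 8] → 24
@24: reserved [2B, align 2] → 26
@26: inode [2B, align 2] → 28
+4 pad (align 8)
@32: offset [8B, align 8] → 40
@40: attrs [4B, align 4] → 44
+4 tail pad (align 8)
size 48, align 8
— Point2 —
@0: mtime [16B, align 8] → 16
@16: offset [8B, align 8] → 24
@24: signature [4B, align 4] → 28
@28: attrs [4B, align 4] → 32
@32: reserved [2B, align 2] → 34
@34: inode [2B, align 2] → 36
+4 tail pad (align 8)
size 40, align 8
48 − 40 = 8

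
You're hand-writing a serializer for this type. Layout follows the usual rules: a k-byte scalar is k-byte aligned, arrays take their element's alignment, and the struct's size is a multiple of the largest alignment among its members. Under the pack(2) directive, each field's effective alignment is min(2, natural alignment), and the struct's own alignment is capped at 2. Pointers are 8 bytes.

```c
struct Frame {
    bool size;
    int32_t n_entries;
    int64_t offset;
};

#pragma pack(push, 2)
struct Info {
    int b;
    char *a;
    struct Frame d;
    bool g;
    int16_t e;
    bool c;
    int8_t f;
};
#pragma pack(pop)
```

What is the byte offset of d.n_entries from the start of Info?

16

Frame: @0: size [1B, align 1] → 1; +3 pad (align 4); @4: n_entries [4B, align 4] → 8; @8: offset [8B, align 8] → 16; size 16, align 8
@0: b [4B, align 2] → 4
@4: a [8B, align 2] → 12
@12: d [16B, align 2] → 28
within Frame: n_entries at 4
12 + 4 = 16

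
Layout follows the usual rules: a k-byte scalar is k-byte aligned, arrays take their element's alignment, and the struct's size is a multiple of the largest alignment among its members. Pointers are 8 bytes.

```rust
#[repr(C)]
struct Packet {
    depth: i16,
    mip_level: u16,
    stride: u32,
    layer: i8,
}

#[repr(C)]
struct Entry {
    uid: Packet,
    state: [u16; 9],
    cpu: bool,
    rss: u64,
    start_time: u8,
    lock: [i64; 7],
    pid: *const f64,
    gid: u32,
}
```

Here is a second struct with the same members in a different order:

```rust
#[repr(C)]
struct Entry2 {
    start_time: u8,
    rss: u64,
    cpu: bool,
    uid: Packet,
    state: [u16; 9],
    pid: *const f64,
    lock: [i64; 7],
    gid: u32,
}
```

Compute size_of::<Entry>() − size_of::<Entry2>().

-8

Packet: 0..2  depth  (2B, 2-aligned); 2..4  mip_level  (2B, 2-aligned); 4..8  stride  (4B, 4-aligned); 8..9  layer  (1B, 1-aligned); 9..12  -- tail padding (3B); sizeof = 12, alignof = 4
0..12  uid  (12B, 4-aligned)
12..30  state  (18B, 2-aligned)
30..31  cpu  (1B, 1-aligned)
31..32  -- padding (1B)
32..40  rss  (8B, 8-aligned)
40..41  start_time  (1B, 1-aligned)
41..48  -- padding (7B)
48..104  lock  (56B, 8-aligned)
104..112  pid  (8B, 8-aligned)
112..116  gid  (4B, 4-aligned)
116..120  -- tail padding (4B)
sizeof = 120, alignof = 8
— Entry2 —
0..1  start_time  (1B, 1-aligned)
1..8  -- padding (7B)
8..16  rss  (8B, 8-aligned)
16..17  cpu  (1B, 1-aligned)
17..20  -- padding (3B)
20..32  uid  (12B, 4-aligned)
32..50  state  (18B, 2-aligned)
50..56  -- padding (6B)
56..64  pid  (8B, 8-aligned)
64..120  lock  (56B, 8-aligned)
120..124  gid  (4B, 4-aligned)
124..128  -- tail padding (4B)
sizeof = 128, alignof = 8
120 − 128 = -8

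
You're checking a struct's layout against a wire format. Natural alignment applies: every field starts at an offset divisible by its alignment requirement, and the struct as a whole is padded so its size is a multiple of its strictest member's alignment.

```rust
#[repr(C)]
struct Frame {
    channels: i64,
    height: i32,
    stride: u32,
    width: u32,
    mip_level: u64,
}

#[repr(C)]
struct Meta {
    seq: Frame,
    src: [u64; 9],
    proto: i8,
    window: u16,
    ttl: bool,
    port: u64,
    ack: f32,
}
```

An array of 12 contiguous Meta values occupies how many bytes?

1536

Frame: channels at 0 (size 8, align 8) → ends 8; height at 8 (size 4, align 4) → ends 12; stride at 12 (size 4, align 4) → ends 16; width at 16 (size 4, align 4) → ends 20; pad 4 to align 8 for mip_level; mip_level at 24 (size 8, align 8) → ends 32; total 32 bytes, alignment 8
seq at 0 (size 32, align 8) → ends 32
src at 32 (size 72, align 8) → ends 104
proto at 104 (size 1, align 1) → ends 105
pad 1 to align 2 for window
window at 106 (size 2, align 2) → ends 108
ttl at 108 (size 1, align 1) → ends 109
pad 3 to align 8 for port
port at 112 (size 8, align 8) → ends 120
ack at 120 (size 4, align 4) → ends 124
tail pad 4 to reach multiple of 8
total 128 bytes, alignment 8
array of 12: 12 × 128 = 1536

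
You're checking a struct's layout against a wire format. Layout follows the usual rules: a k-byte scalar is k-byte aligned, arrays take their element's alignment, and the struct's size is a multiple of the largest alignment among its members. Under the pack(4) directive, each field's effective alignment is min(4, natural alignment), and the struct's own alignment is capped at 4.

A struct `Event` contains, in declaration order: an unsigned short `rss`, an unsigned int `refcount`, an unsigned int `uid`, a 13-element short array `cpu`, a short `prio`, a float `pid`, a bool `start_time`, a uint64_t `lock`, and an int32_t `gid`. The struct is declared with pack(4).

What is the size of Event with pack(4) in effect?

rss at 0 (size 2, align 2) → ends 2
pad 2 to align 4 for refcount
refcount at 4 (size 4, align 4) → ends 8
uid at 8 (size 4, align 4) → ends 12
cpu at 12 (size 26, align 2) → ends 38
prio at 38 (size 2, align 2) → ends 40
pid at 40 (size 4, align 4) → ends 44
start_time at 44 (size 1, align 1) → ends 45
pad 3 to align 4 for lock
lock at 48 (size 8, align 4) → ends 56
gid at 56 (size 4, align 4) → ends 60
total 60 bytes, alignment 4

60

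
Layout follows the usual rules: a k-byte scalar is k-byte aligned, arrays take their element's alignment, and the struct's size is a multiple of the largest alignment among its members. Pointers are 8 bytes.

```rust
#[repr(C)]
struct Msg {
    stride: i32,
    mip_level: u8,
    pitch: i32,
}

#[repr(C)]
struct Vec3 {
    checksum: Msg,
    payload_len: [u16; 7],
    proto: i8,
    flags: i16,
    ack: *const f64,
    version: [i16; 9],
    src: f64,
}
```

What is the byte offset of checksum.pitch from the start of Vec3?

8

Msg: @0: stride [4B, align 4] → 4; @4: mip_level [1B, align 1] → 5; +3 pad (align 4); @8: pitch [4B, align 4] → 12; size 12, align 4
@0: checksum [12B, align 4] → 12
within Msg: pitch at 8
0 + 8 = 8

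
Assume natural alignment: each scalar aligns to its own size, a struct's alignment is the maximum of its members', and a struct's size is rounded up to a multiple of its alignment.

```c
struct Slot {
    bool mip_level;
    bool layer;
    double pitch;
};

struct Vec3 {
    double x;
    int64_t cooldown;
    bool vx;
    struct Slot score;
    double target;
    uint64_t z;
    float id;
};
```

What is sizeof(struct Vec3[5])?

320

Slot: mip_level at 0 (size 1, align 1) → ends 1; layer at 1 (size 1, align 1) → ends 2; pad 6 to align 8 for pitch; pitch at 8 (size 8, align 8) → ends 16; total 16 bytes, alignment 8
x at 0 (size 8, align 8) → ends 8
cooldown at 8 (size 8, align 8) → ends 16
vx at 16 (size 1, align 1) → ends 17
pad 7 to align 8 for score
score at 24 (size 16, align 8) → ends 40
target at 40 (size 8, align 8) → ends 48
z at 48 (size 8, align 8) → ends 56
id at 56 (size 4, align 4) → ends 60
tail pad 4 to reach multiple of 8
total 64 bytes, alignment 8
array of 5: 5 × 64 = 320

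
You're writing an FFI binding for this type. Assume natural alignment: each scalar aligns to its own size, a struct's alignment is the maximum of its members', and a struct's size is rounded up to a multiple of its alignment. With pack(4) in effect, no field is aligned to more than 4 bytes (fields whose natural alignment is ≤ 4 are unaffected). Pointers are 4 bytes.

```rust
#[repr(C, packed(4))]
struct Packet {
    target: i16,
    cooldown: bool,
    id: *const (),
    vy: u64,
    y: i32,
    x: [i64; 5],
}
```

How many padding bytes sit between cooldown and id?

@0: target [2B, align 2] → 2
@2: cooldown [1B, align 1] → 3
+1 pad (align 4)
@4: id [4B, align 4] → 8

1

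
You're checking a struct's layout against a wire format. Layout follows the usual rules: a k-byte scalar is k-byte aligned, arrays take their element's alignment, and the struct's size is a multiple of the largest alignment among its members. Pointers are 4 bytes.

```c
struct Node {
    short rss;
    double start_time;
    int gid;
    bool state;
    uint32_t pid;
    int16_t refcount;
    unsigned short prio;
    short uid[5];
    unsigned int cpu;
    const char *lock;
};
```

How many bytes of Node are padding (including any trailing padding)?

15

@0: rss [2B, align 2] → 2
+6 pad (align 8)
@8: start_time [8B, align 8] → 16
@16: gid [4B, align 4] → 20
@20: state [1B, align 1] → 21
+3 pad (align 4)
@24: pid [4B, align 4] → 28
@28: refcount [2B, align 2] → 30
@30: prio [2B, align 2] → 32
@32: uid [10B, align 2] → 42
+2 pad (align 4)
@44: cpu [4B, align 4] → 48
@48: lock [4B, align 4] → 52
+4 tail pad (align 8)
size 56, align 8
data bytes 41, size 56 → padding 15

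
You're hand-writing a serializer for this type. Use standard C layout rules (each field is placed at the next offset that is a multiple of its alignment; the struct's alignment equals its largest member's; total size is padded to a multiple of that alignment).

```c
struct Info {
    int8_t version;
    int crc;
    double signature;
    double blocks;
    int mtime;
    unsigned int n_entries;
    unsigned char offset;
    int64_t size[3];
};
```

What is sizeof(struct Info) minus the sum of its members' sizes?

10

0..1  version  (1B, 1-aligned)
1..4  -- padding (3B)
4..8  crc  (4B, 4-aligned)
8..16  signature  (8B, 8-aligned)
16..24  blocks  (8B, 8-aligned)
24..28  mtime  (4B, 4-aligned)
28..32  n_entries  (4B, 4-aligned)
32..33  offset  (1B, 1-aligned)
33..40  -- padding (7B)
40..64  size  (24B, 8-aligned)
sizeof = 64, alignof = 8
data bytes 54, size 64 → padding 10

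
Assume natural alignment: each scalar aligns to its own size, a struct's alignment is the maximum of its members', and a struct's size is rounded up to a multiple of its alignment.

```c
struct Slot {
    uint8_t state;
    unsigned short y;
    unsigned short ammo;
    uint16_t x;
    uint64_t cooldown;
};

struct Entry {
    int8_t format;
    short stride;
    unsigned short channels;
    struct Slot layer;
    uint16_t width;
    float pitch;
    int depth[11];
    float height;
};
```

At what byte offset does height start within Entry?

Slot: 0..1  state  (1B, 1-aligned); 1..2  -- padding (1B); 2..4  y  (2B, 2-aligned); 4..6  ammo  (2B, 2-aligned); 6..8  x  (2B, 2-aligned); 8..16  cooldown  (8B, 8-aligned); sizeof = 16, alignof = 8
0..1  format  (1B, 1-aligned)
1..2  -- padding (1B)
2..4  stride  (2B, 2-aligned)
4..6  channels  (2B, 2-aligned)
6..8  -- padding (2B)
8..24  layer  (16B, 8-aligned)
24..26  width  (2B, 2-aligned)
26..28  -- padding (2B)
28..32  pitch  (4B, 4-aligned)
32..76  depth  (44B, 4-aligned)
76..80  height  (4B, 4-aligned)

76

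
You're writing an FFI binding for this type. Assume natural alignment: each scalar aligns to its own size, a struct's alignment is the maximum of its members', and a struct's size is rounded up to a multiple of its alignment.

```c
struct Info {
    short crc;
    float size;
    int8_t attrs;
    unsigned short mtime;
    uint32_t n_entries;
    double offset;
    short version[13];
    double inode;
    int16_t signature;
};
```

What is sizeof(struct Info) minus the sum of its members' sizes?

@0: crc [2B, align 2] → 2
+2 pad (align 4)
@4: size [4B, align 4] → 8
@8: attrs [1B, align 1] → 9
+1 pad (align 2)
@10: mtime [2B, align 2] → 12
@12: n_entries [4B, align 4] → 16
@16: offset [8B, align 8] → 24
@24: version [26B, align 2] → 50
+6 pad (align 8)
@56: inode [8B, align 8] → 64
@64: signature [2B, align 2] → 66
+6 tail pad (align 8)
size 72, align 8
data bytes 57, size 72 → padding 15

15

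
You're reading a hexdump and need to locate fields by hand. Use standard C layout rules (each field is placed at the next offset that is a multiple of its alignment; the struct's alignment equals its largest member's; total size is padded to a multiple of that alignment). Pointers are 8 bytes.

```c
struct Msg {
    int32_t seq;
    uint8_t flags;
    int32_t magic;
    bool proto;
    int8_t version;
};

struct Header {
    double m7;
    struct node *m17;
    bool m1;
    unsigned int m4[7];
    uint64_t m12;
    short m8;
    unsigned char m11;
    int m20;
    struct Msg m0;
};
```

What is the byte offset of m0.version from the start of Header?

Msg: @0: seq [4B, align 4] → 4; @4: flags [1B, align 1] → 5; +3 pad (align 4); @8: magic [4B, align 4] → 12; @12: proto [1B, align 1] → 13; @13: version [1B, align 1] → 14; +2 tail pad (align 4); size 16, align 4
@0: m7 [8B, align 8] → 8
@8: m17 [8B, align 8] → 16
@16: m1 [1B, align 1] → 17
+3 pad (align 4)
@20: m4 [28B, align 4] → 48
@48: m12 [8B, align 8] → 56
@56: m8 [2B, align 2] → 58
@58: m11 [1B, align 1] → 59
+1 pad (align 4)
@60: m20 [4B, align 4] → 64
@64: m0 [16B, align 4] → 80
within Msg: version at 13
64 + 13 = 77

77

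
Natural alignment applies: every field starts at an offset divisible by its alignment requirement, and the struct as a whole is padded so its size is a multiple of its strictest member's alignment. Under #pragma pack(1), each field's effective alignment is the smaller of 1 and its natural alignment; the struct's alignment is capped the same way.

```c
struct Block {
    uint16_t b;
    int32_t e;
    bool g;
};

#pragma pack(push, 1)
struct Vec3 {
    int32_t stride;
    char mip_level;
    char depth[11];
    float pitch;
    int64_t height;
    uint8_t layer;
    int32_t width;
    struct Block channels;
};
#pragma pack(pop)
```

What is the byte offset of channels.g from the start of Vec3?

Block: 0..2  b  (2B, 2-aligned); 2..4  -- padding (2B); 4..8  e  (4B, 4-aligned); 8..9  g  (1B, 1-aligned); 9..12  -- tail padding (3B); sizeof = 12, alignof = 4
0..4  stride  (4B, 1-aligned)
4..5  mip_level  (1B, 1-aligned)
5..16  depth  (11B, 1-aligned)
16..20  pitch  (4B, 1-aligned)
20..28  height  (8B, 1-aligned)
28..29  layer  (1B, 1-aligned)
29..33  width  (4B, 1-aligned)
33..45  channels  (12B, 1-aligned)
within Block: g at 8
33 + 8 = 41

41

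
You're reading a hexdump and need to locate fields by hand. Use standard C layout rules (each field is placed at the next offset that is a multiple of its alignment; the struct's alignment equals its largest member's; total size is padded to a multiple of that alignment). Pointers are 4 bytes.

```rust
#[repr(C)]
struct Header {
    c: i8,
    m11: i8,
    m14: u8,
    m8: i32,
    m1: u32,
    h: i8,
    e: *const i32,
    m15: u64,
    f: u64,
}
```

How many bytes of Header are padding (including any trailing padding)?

8

0..1  c  (1B, 1-aligned)
1..2  m11  (1B, 1-aligned)
2..3  m14  (1B, 1-aligned)
3..4  -- padding (1B)
4..8  m8  (4B, 4-aligned)
8..12  m1  (4B, 4-aligned)
12..13  h  (1B, 1-aligned)
13..16  -- padding (3B)
16..20  e  (4B, 4-aligned)
20..24  -- padding (4B)
24..32  m15  (8B, 8-aligned)
32..40  f  (8B, 8-aligned)
sizeof = 40, alignof = 8
data bytes 32, size 40 → padding 8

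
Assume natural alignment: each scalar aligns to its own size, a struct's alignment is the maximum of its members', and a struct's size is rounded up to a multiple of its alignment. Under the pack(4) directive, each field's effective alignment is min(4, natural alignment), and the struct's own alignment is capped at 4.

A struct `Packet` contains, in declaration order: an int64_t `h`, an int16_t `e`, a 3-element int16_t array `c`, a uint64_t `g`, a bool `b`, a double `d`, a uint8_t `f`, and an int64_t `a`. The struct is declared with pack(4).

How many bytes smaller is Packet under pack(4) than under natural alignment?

8

natural layout:
  @0: h [8B, align 8] → 8
  @8: e [2B, align 2] → 10
  @10: c [6B, align 2] → 16
  @16: g [8B, align 8] → 24
  @24: b [1B, align 1] → 25
  +7 pad (align 8)
  @32: d [8B, align 8] → 40
  @40: f [1B, align 1] → 41
  +7 pad (align 8)
  @48: a [8B, align 8] → 56
  size 56, align 8
packed(4) layout:
  @0: h [8B, align 4] → 8
  @8: e [2B, align 2] → 10
  @10: c [6B, align 2] → 16
  @16: g [8B, align 4] → 24
  @24: b [1B, align 1] → 25
  +3 pad (align 4)
  @28: d [8B, align 4] → 36
  @36: f [1B, align 1] → 37
  +3 pad (align 4)
  @40: a [8B, align 4] → 48
  size 48, align 4
56 − 48 = 8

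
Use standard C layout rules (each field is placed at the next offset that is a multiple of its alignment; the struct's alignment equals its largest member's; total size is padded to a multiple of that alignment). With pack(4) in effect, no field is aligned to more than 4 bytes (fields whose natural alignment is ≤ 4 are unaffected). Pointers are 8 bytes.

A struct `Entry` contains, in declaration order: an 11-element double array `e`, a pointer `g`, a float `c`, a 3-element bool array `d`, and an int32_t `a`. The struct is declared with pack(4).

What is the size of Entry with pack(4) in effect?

e at 0 (size 88, align 4) → ends 88
g at 88 (size 8, align 4) → ends 96
c at 96 (size 4, align 4) → ends 100
d at 100 (size 3, align 1) → ends 103
pad 1 to align 4 for a
a at 104 (size 4, align 4) → ends 108
total 108 bytes, alignment 4

108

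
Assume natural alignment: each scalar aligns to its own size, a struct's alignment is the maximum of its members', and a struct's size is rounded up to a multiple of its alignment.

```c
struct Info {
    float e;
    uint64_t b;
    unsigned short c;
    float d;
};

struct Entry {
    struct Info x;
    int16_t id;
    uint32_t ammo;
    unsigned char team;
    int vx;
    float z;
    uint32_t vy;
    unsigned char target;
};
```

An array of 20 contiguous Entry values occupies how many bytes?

Info: @0: e [4B, align 4] → 4; +4 pad (align 8); @8: b [8B, align 8] → 16; @16: c [2B, align 2] → 18; +2 pad (align 4); @20: d [4B, align 4] → 24; size 24, align 8
@0: x [24B, align 8] → 24
@24: id [2B, align 2] → 26
+2 pad (align 4)
@28: ammo [4B, align 4] → 32
@32: team [1B, align 1] → 33
+3 pad (align 4)
@36: vx [4B, align 4] → 40
@40: z [4B, align 4] → 44
@44: vy [4B, align 4] → 48
@48: target [1B, align 1] → 49
+7 tail pad (align 8)
size 56, align 8
array of 20: 20 × 56 = 1120

1120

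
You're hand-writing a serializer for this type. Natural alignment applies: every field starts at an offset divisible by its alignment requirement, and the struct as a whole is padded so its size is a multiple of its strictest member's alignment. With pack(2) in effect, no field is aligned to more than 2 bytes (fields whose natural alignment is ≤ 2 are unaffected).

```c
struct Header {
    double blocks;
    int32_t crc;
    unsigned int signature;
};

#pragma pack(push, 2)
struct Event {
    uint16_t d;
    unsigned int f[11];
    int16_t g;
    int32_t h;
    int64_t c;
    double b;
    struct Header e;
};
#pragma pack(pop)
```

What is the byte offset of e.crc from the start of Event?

76

Header: 0..8  blocks  (8B, 8-aligned); 8..12  crc  (4B, 4-aligned); 12..16  signature  (4B, 4-aligned); sizeof = 16, alignof = 8
0..2  d  (2B, 2-aligned)
2..46  f  (44B, 2-aligned)
46..48  g  (2B, 2-aligned)
48..52  h  (4B, 2-aligned)
52..60  c  (8B, 2-aligned)
60..68  b  (8B, 2-aligned)
68..84  e  (16B, 2-aligned)
within Header: crc at 8
68 + 8 = 76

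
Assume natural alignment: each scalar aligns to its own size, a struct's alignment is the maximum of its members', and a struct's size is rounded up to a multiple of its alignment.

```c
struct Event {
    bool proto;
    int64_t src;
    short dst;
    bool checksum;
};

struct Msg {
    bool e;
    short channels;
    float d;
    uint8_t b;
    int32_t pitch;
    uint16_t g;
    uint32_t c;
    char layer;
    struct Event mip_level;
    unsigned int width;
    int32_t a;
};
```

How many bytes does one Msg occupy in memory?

Event: @0: proto [1B, align 1] → 1; +7 pad (align 8); @8: src [8B, align 8] → 16; @16: dst [2B, align 2] → 18; @18: checksum [1B, align 1] → 19; +5 tail pad (align 8); size 24, align 8
@0: e [1B, align 1] → 1
+1 pad (align 2)
@2: channels [2B, align 2] → 4
@4: d [4B, align 4] → 8
@8: b [1B, align 1] → 9
+3 pad (align 4)
@12: pitch [4B, align 4] → 16
@16: g [2B, align 2] → 18
+2 pad (align 4)
@20: c [4B, align 4] → 24
@24: layer [1B, align 1] → 25
+7 pad (align 8)
@32: mip_level [24B, align 8] → 56
@56: width [4B, align 4] → 60
@60: a [4B, align 4] → 64
size 64, align 8

64 bytes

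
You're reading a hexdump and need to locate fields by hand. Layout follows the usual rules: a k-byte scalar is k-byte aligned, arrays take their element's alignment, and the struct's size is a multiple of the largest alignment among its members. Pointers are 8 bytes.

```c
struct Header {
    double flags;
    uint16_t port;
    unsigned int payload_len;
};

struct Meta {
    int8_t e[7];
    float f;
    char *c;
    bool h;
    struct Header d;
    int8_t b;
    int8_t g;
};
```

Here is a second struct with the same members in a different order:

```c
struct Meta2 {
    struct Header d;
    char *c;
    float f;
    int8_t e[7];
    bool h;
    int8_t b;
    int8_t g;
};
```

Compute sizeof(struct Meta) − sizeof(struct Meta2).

Header: @0: flags [8B, align 8] → 8; @8: port [2B, align 2] → 10; +2 pad (align 4); @12: payload_len [4B, align 4] → 16; size 16, align 8
@0: e [7B, align 1] → 7
+1 pad (align 4)
@8: f [4B, align 4] → 12
+4 pad (align 8)
@16: c [8B, align 8] → 24
@24: h [1B, align 1] → 25
+7 pad (align 8)
@32: d [16B, align 8] → 48
@48: b [1B, align 1] → 49
@49: g [1B, align 1] → 50
+6 tail pad (align 8)
size 56, align 8
— Meta2 —
@0: d [16B, align 8] → 16
@16: c [8B, align 8] → 24
@24: f [4B, align 4] → 28
@28: e [7B, align 1] → 35
@35: h [1B, align 1] → 36
@36: b [1B, align 1] → 37
@37: g [1B, align 1] → 38
+2 tail pad (align 8)
size 40, align 8
56 − 40 = 16

16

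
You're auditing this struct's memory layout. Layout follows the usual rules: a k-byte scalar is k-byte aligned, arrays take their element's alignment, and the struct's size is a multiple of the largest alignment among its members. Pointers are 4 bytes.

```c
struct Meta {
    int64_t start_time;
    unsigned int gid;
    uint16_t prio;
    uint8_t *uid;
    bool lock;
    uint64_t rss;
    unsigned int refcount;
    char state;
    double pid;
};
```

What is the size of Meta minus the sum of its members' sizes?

0..8  start_time  (8B, 8-aligned)
8..12  gid  (4B, 4-aligned)
12..14  prio  (2B, 2-aligned)
14..16  -- padding (2B)
16..20  uid  (4B, 4-aligned)
20..21  lock  (1B, 1-aligned)
21..24  -- padding (3B)
24..32  rss  (8B, 8-aligned)
32..36  refcount  (4B, 4-aligned)
36..37  state  (1B, 1-aligned)
37..40  -- padding (3B)
40..48  pid  (8B, 8-aligned)
sizeof = 48, alignof = 8
data bytes 40, size 48 → padding 8

8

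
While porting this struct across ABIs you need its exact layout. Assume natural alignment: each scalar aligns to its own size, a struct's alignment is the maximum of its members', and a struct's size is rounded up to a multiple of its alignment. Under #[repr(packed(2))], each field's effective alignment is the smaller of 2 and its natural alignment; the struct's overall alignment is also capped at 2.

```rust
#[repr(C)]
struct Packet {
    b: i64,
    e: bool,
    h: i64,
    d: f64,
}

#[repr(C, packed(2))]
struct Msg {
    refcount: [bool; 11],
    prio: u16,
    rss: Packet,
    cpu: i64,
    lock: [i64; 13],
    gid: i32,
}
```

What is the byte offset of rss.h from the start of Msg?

Packet: b at 0 (size 8, align 8) → ends 8; e at 8 (size 1, align 1) → ends 9; pad 7 to align 8 for h; h at 16 (size 8, align 8) → ends 24; d at 24 (size 8, align 8) → ends 32; total 32 bytes, alignment 8
refcount at 0 (size 11, align 1) → ends 11
pad 1 to align 2 for prio
prio at 12 (size 2, align 2) → ends 14
rss at 14 (size 32, align 2) → ends 46
within Packet: h at 16
14 + 16 = 30

30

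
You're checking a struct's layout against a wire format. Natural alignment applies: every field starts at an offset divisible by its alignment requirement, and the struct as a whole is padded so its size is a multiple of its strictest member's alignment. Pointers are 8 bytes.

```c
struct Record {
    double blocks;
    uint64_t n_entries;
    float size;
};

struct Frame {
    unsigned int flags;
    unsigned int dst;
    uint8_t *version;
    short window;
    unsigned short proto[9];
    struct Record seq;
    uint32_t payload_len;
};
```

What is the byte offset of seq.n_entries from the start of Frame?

Record: @0: blocks [8B, align 8] → 8; @8: n_entries [8B, align 8] → 16; @16: size [4B, align 4] → 20; +4 tail pad (align 8); size 24, align 8
@0: flags [4B, align 4] → 4
@4: dst [4B, align 4] → 8
@8: version [8B, align 8] → 16
@16: window [2B, align 2] → 18
@18: proto [18B, align 2] → 36
+4 pad (align 8)
@40: seq [24B, align 8] → 64
within Record: n_entries at 8
40 + 8 = 48

48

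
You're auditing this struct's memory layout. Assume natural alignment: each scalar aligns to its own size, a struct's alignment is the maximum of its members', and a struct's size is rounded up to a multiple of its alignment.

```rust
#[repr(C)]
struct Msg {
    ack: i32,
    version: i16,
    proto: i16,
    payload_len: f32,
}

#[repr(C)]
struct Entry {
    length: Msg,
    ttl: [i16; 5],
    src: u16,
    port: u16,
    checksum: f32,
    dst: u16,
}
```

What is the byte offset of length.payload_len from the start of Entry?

8

Msg: ack at 0 (size 4, align 4) → ends 4; version at 4 (size 2, align 2) → ends 6; proto at 6 (size 2, align 2) → ends 8; payload_len at 8 (size 4, align 4) → ends 12; total 12 bytes, alignment 4
length at 0 (size 12, align 4) → ends 12
within Msg: payload_len at 8
0 + 8 = 8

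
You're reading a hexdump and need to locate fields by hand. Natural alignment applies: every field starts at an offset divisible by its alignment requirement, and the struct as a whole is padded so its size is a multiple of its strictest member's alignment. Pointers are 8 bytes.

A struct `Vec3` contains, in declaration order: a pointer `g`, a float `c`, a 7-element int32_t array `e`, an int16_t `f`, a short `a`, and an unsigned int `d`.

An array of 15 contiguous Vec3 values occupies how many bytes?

720

g at 0 (size 8, align 8) → ends 8
c at 8 (size 4, align 4) → ends 12
e at 12 (size 28, align 4) → ends 40
f at 40 (size 2, align 2) → ends 42
a at 42 (size 2, align 2) → ends 44
d at 44 (size 4, align 4) → ends 48
total 48 bytes, alignment 8
array of 15: 15 × 48 = 720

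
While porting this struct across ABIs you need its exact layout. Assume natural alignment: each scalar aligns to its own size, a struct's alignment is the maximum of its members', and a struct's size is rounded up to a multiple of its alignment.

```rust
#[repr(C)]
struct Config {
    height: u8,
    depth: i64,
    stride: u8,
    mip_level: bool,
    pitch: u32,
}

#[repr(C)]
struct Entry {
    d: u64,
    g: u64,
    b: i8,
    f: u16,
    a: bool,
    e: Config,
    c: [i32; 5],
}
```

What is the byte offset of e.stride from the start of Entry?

Config: height at 0 (size 1, align 1) → ends 1; pad 7 to align 8 for depth; depth at 8 (size 8, align 8) → ends 16; stride at 16 (size 1, align 1) → ends 17; mip_level at 17 (size 1, align 1) → ends 18; pad 2 to align 4 for pitch; pitch at 20 (size 4, align 4) → ends 24; total 24 bytes, alignment 8
d at 0 (size 8, align 8) → ends 8
g at 8 (size 8, align 8) → ends 16
b at 16 (size 1, align 1) → ends 17
pad 1 to align 2 for f
f at 18 (size 2, align 2) → ends 20
a at 20 (size 1, align 1) → ends 21
pad 3 to align 8 for e
e at 24 (size 24, align 8) → ends 48
within Config: stride at 16
24 + 16 = 40

40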